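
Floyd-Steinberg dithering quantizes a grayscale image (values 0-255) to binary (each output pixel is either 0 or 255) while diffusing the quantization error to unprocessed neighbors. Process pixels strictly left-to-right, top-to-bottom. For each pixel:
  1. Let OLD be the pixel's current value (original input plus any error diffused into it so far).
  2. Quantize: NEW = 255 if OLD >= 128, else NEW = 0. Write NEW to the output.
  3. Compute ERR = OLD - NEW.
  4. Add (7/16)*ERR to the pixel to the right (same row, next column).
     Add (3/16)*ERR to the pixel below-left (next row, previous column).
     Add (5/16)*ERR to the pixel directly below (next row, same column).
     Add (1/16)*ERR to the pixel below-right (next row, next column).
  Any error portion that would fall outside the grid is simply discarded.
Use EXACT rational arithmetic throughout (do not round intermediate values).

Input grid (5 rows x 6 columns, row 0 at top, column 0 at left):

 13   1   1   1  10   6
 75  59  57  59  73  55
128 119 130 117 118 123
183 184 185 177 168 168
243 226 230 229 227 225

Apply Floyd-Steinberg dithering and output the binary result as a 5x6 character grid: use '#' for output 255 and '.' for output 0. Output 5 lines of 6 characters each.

(0,0): OLD=13 → NEW=0, ERR=13
(0,1): OLD=107/16 → NEW=0, ERR=107/16
(0,2): OLD=1005/256 → NEW=0, ERR=1005/256
(0,3): OLD=11131/4096 → NEW=0, ERR=11131/4096
(0,4): OLD=733277/65536 → NEW=0, ERR=733277/65536
(0,5): OLD=11424395/1048576 → NEW=0, ERR=11424395/1048576
(1,0): OLD=20561/256 → NEW=0, ERR=20561/256
(1,1): OLD=200247/2048 → NEW=0, ERR=200247/2048
(1,2): OLD=6680195/65536 → NEW=0, ERR=6680195/65536
(1,3): OLD=27993735/262144 → NEW=0, ERR=27993735/262144
(1,4): OLD=2104346229/16777216 → NEW=0, ERR=2104346229/16777216
(1,5): OLD=30596044195/268435456 → NEW=0, ERR=30596044195/268435456
(2,0): OLD=5617485/32768 → NEW=255, ERR=-2738355/32768
(2,1): OLD=143787295/1048576 → NEW=255, ERR=-123599585/1048576
(2,2): OLD=2288707869/16777216 → NEW=255, ERR=-1989482211/16777216
(2,3): OLD=17230868341/134217728 → NEW=255, ERR=-16994652299/134217728
(2,4): OLD=557682424287/4294967296 → NEW=255, ERR=-537534236193/4294967296
(2,5): OLD=7676152155401/68719476736 → NEW=0, ERR=7676152155401/68719476736
(3,0): OLD=2261294973/16777216 → NEW=255, ERR=-2016895107/16777216
(3,1): OLD=9007703481/134217728 → NEW=0, ERR=9007703481/134217728
(3,2): OLD=156977203515/1073741824 → NEW=255, ERR=-116826961605/1073741824
(3,3): OLD=4051137934897/68719476736 → NEW=0, ERR=4051137934897/68719476736
(3,4): OLD=92200187302161/549755813888 → NEW=255, ERR=-47987545239279/549755813888
(3,5): OLD=1380072515039327/8796093022208 → NEW=255, ERR=-862931205623713/8796093022208
(4,0): OLD=468185832627/2147483648 → NEW=255, ERR=-79422497613/2147483648
(4,1): OLD=6970835323031/34359738368 → NEW=255, ERR=-1790897960809/34359738368
(4,2): OLD=207195833210517/1099511627776 → NEW=255, ERR=-73179631872363/1099511627776
(4,3): OLD=3432888135737289/17592186044416 → NEW=255, ERR=-1053119305588791/17592186044416
(4,4): OLD=44704481413504089/281474976710656 → NEW=255, ERR=-27071637647713191/281474976710656
(4,5): OLD=661169836562064335/4503599627370496 → NEW=255, ERR=-487248068417412145/4503599627370496
Row 0: ......
Row 1: ......
Row 2: #####.
Row 3: #.#.##
Row 4: ######

Answer: ......
......
#####.
#.#.##
######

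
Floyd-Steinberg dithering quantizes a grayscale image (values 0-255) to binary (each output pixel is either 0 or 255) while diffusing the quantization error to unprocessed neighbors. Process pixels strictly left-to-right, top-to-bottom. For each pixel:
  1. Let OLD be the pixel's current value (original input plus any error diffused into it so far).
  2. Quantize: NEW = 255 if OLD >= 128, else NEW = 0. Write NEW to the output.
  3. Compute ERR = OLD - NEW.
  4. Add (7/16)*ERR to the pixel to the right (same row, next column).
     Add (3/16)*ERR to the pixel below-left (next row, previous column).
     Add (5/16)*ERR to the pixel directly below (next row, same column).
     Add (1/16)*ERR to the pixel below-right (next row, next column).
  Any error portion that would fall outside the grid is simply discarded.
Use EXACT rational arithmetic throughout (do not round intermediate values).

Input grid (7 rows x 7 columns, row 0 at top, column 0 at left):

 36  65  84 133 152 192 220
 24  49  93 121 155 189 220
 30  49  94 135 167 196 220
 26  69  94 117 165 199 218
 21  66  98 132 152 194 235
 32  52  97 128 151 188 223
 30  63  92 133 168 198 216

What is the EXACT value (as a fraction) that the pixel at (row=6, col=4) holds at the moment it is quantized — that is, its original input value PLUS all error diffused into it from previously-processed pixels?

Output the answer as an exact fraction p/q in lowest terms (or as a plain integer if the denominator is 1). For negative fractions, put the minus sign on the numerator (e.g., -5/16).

Answer: 9565158798240696107/72057594037927936

Derivation:
(0,0): OLD=36 → NEW=0, ERR=36
(0,1): OLD=323/4 → NEW=0, ERR=323/4
(0,2): OLD=7637/64 → NEW=0, ERR=7637/64
(0,3): OLD=189651/1024 → NEW=255, ERR=-71469/1024
(0,4): OLD=1990085/16384 → NEW=0, ERR=1990085/16384
(0,5): OLD=64262243/262144 → NEW=255, ERR=-2584477/262144
(0,6): OLD=904655541/4194304 → NEW=255, ERR=-164891979/4194304
(1,0): OLD=3225/64 → NEW=0, ERR=3225/64
(1,1): OLD=61903/512 → NEW=0, ERR=61903/512
(1,2): OLD=2869595/16384 → NEW=255, ERR=-1308325/16384
(1,3): OLD=6192239/65536 → NEW=0, ERR=6192239/65536
(1,4): OLD=956657117/4194304 → NEW=255, ERR=-112890403/4194304
(1,5): OLD=5850685069/33554432 → NEW=255, ERR=-2705695091/33554432
(1,6): OLD=92245242787/536870912 → NEW=255, ERR=-44656839773/536870912
(2,0): OLD=560469/8192 → NEW=0, ERR=560469/8192
(2,1): OLD=27496727/262144 → NEW=0, ERR=27496727/262144
(2,2): OLD=588076869/4194304 → NEW=255, ERR=-481470651/4194304
(2,3): OLD=3498658077/33554432 → NEW=0, ERR=3498658077/33554432
(2,4): OLD=52342886909/268435456 → NEW=255, ERR=-16108154371/268435456
(2,5): OLD=1093236920655/8589934592 → NEW=0, ERR=1093236920655/8589934592
(2,6): OLD=33624023083289/137438953472 → NEW=255, ERR=-1422910052071/137438953472
(3,0): OLD=281217125/4194304 → NEW=0, ERR=281217125/4194304
(3,1): OLD=3820658913/33554432 → NEW=0, ERR=3820658913/33554432
(3,2): OLD=35983603683/268435456 → NEW=255, ERR=-32467437597/268435456
(3,3): OLD=84011712189/1073741824 → NEW=0, ERR=84011712189/1073741824
(3,4): OLD=28980145735781/137438953472 → NEW=255, ERR=-6066787399579/137438953472
(3,5): OLD=235040482258015/1099511627776 → NEW=255, ERR=-45334982824865/1099511627776
(3,6): OLD=3600769601669633/17592186044416 → NEW=255, ERR=-885237839656447/17592186044416
(4,0): OLD=33984950891/536870912 → NEW=0, ERR=33984950891/536870912
(4,1): OLD=951674218767/8589934592 → NEW=0, ERR=951674218767/8589934592
(4,2): OLD=17930316730369/137438953472 → NEW=255, ERR=-17116616404991/137438953472
(4,3): OLD=94699280225243/1099511627776 → NEW=0, ERR=94699280225243/1099511627776
(4,4): OLD=1522129394575857/8796093022208 → NEW=255, ERR=-720874326087183/8796093022208
(4,5): OLD=37454843984542049/281474976710656 → NEW=255, ERR=-34321275076675231/281474976710656
(4,6): OLD=735672204119658743/4503599627370496 → NEW=255, ERR=-412745700859817737/4503599627370496
(5,0): OLD=9971865238685/137438953472 → NEW=0, ERR=9971865238685/137438953472
(5,1): OLD=108818250836991/1099511627776 → NEW=0, ERR=108818250836991/1099511627776
(5,2): OLD=1094708643322777/8796093022208 → NEW=0, ERR=1094708643322777/8796093022208
(5,3): OLD=13103621896785085/70368744177664 → NEW=255, ERR=-4840407868519235/70368744177664
(5,4): OLD=350451421748093551/4503599627370496 → NEW=0, ERR=350451421748093551/4503599627370496
(5,5): OLD=5823480433848498719/36028797018963968 → NEW=255, ERR=-3363862805987313121/36028797018963968
(5,6): OLD=84100756877545106929/576460752303423488 → NEW=255, ERR=-62896734959827882511/576460752303423488
(6,0): OLD=1253094943390853/17592186044416 → NEW=0, ERR=1253094943390853/17592186044416
(6,1): OLD=43054698813954921/281474976710656 → NEW=255, ERR=-28721420247262359/281474976710656
(6,2): OLD=358207184710932315/4503599627370496 → NEW=0, ERR=358207184710932315/4503599627370496
(6,3): OLD=6077012436360164485/36028797018963968 → NEW=255, ERR=-3110330803475647355/36028797018963968
(6,4): OLD=9565158798240696107/72057594037927936 → NEW=255, ERR=-8809527681430927573/72057594037927936
Target (6,4): original=168, with diffused error = 9565158798240696107/72057594037927936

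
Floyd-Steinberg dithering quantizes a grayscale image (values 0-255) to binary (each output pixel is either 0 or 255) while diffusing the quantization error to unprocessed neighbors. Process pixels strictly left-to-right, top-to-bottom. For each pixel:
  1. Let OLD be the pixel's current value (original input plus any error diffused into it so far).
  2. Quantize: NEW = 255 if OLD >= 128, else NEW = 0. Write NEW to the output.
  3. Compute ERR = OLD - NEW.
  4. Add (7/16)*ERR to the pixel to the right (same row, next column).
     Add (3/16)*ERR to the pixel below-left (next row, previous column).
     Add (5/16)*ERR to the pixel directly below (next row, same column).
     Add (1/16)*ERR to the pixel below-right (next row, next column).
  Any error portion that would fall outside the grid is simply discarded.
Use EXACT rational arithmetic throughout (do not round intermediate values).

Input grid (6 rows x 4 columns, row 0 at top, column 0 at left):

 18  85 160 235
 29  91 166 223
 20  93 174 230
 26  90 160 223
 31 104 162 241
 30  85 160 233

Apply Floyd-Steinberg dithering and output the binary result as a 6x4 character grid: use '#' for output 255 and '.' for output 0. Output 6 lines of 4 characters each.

(0,0): OLD=18 → NEW=0, ERR=18
(0,1): OLD=743/8 → NEW=0, ERR=743/8
(0,2): OLD=25681/128 → NEW=255, ERR=-6959/128
(0,3): OLD=432567/2048 → NEW=255, ERR=-89673/2048
(1,0): OLD=6661/128 → NEW=0, ERR=6661/128
(1,1): OLD=136931/1024 → NEW=255, ERR=-124189/1024
(1,2): OLD=3065311/32768 → NEW=0, ERR=3065311/32768
(1,3): OLD=129418057/524288 → NEW=255, ERR=-4275383/524288
(2,0): OLD=221553/16384 → NEW=0, ERR=221553/16384
(2,1): OLD=42891435/524288 → NEW=0, ERR=42891435/524288
(2,2): OLD=241083975/1048576 → NEW=255, ERR=-26302905/1048576
(2,3): OLD=3729975467/16777216 → NEW=255, ERR=-548214613/16777216
(3,0): OLD=382226593/8388608 → NEW=0, ERR=382226593/8388608
(3,1): OLD=17668661887/134217728 → NEW=255, ERR=-16556858753/134217728
(3,2): OLD=208688569857/2147483648 → NEW=0, ERR=208688569857/2147483648
(3,3): OLD=8718315943303/34359738368 → NEW=255, ERR=-43417340537/34359738368
(4,0): OLD=47479544269/2147483648 → NEW=0, ERR=47479544269/2147483648
(4,1): OLD=1652568308647/17179869184 → NEW=0, ERR=1652568308647/17179869184
(4,2): OLD=124522675897095/549755813888 → NEW=255, ERR=-15665056644345/549755813888
(4,3): OLD=2060153908482145/8796093022208 → NEW=255, ERR=-182849812180895/8796093022208
(5,0): OLD=15103223905021/274877906944 → NEW=0, ERR=15103223905021/274877906944
(5,1): OLD=1188683564341323/8796093022208 → NEW=255, ERR=-1054320156321717/8796093022208
(5,2): OLD=443191189016795/4398046511104 → NEW=0, ERR=443191189016795/4398046511104
(5,3): OLD=37831621465812559/140737488355328 → NEW=255, ERR=1943561935203919/140737488355328
Row 0: ..##
Row 1: .#.#
Row 2: ..##
Row 3: .#.#
Row 4: ..##
Row 5: .#.#

Answer: ..##
.#.#
..##
.#.#
..##
.#.#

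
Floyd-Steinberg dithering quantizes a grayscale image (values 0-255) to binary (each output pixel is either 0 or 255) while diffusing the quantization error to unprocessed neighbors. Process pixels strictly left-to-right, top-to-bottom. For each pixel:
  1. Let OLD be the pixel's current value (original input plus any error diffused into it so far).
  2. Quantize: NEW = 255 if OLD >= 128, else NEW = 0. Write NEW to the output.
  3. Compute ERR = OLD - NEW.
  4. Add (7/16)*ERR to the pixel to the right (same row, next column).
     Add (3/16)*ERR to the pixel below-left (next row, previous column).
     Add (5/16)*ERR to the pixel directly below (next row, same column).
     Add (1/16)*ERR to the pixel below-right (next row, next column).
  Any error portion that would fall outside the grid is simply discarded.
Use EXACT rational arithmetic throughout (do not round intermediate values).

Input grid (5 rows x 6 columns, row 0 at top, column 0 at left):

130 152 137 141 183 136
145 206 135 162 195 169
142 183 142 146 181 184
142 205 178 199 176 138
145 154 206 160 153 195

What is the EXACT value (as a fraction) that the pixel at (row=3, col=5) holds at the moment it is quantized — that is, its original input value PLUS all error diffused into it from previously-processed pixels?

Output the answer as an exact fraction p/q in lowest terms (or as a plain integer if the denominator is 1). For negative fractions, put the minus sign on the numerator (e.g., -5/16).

(0,0): OLD=130 → NEW=255, ERR=-125
(0,1): OLD=1557/16 → NEW=0, ERR=1557/16
(0,2): OLD=45971/256 → NEW=255, ERR=-19309/256
(0,3): OLD=442373/4096 → NEW=0, ERR=442373/4096
(0,4): OLD=15089699/65536 → NEW=255, ERR=-1621981/65536
(0,5): OLD=131252469/1048576 → NEW=0, ERR=131252469/1048576
(1,0): OLD=31791/256 → NEW=0, ERR=31791/256
(1,1): OLD=550473/2048 → NEW=255, ERR=28233/2048
(1,2): OLD=9423613/65536 → NEW=255, ERR=-7288067/65536
(1,3): OLD=36108409/262144 → NEW=255, ERR=-30738311/262144
(1,4): OLD=2788130827/16777216 → NEW=255, ERR=-1490059253/16777216
(1,5): OLD=45020147677/268435456 → NEW=255, ERR=-23430893603/268435456
(2,0): OLD=6009395/32768 → NEW=255, ERR=-2346445/32768
(2,1): OLD=149830753/1048576 → NEW=255, ERR=-117556127/1048576
(2,2): OLD=622021987/16777216 → NEW=0, ERR=622021987/16777216
(2,3): OLD=13686774027/134217728 → NEW=0, ERR=13686774027/134217728
(2,4): OLD=748030465441/4294967296 → NEW=255, ERR=-347186195039/4294967296
(2,5): OLD=7958153697143/68719476736 → NEW=0, ERR=7958153697143/68719476736
(3,0): OLD=1654265091/16777216 → NEW=0, ERR=1654265091/16777216
(3,1): OLD=28934660039/134217728 → NEW=255, ERR=-5290860601/134217728
(3,2): OLD=198055041221/1073741824 → NEW=255, ERR=-75749123899/1073741824
(3,3): OLD=12861763289167/68719476736 → NEW=255, ERR=-4661703278513/68719476736
(3,4): OLD=81994658664559/549755813888 → NEW=255, ERR=-58193073876881/549755813888
(3,5): OLD=1080395634847265/8796093022208 → NEW=0, ERR=1080395634847265/8796093022208
Target (3,5): original=138, with diffused error = 1080395634847265/8796093022208

Answer: 1080395634847265/8796093022208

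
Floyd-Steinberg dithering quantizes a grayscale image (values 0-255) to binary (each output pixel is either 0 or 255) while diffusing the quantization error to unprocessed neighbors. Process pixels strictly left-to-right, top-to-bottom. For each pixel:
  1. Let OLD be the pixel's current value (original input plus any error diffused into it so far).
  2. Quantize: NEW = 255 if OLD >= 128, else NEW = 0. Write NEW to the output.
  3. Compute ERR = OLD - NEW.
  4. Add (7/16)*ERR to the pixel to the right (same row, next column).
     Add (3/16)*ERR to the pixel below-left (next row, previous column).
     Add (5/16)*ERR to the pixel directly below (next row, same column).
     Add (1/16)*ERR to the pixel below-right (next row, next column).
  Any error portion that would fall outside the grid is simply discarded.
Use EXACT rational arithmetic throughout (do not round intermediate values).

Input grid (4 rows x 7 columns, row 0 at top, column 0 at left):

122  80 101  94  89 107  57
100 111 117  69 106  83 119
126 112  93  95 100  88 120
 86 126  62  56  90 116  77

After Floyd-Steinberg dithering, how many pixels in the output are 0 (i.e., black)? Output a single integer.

Answer: 18

Derivation:
(0,0): OLD=122 → NEW=0, ERR=122
(0,1): OLD=1067/8 → NEW=255, ERR=-973/8
(0,2): OLD=6117/128 → NEW=0, ERR=6117/128
(0,3): OLD=235331/2048 → NEW=0, ERR=235331/2048
(0,4): OLD=4563669/32768 → NEW=255, ERR=-3792171/32768
(0,5): OLD=29553619/524288 → NEW=0, ERR=29553619/524288
(0,6): OLD=685025989/8388608 → NEW=0, ERR=685025989/8388608
(1,0): OLD=14761/128 → NEW=0, ERR=14761/128
(1,1): OLD=143391/1024 → NEW=255, ERR=-117729/1024
(1,2): OLD=3131915/32768 → NEW=0, ERR=3131915/32768
(1,3): OLD=16778799/131072 → NEW=255, ERR=-16644561/131072
(1,4): OLD=268676653/8388608 → NEW=0, ERR=268676653/8388608
(1,5): OLD=8234689853/67108864 → NEW=0, ERR=8234689853/67108864
(1,6): OLD=216602008819/1073741824 → NEW=255, ERR=-57202156301/1073741824
(2,0): OLD=2301637/16384 → NEW=255, ERR=-1876283/16384
(2,1): OLD=26790215/524288 → NEW=0, ERR=26790215/524288
(2,2): OLD=958213269/8388608 → NEW=0, ERR=958213269/8388608
(2,3): OLD=7869858861/67108864 → NEW=0, ERR=7869858861/67108864
(2,4): OLD=94696157437/536870912 → NEW=255, ERR=-42205925123/536870912
(2,5): OLD=1442504867391/17179869184 → NEW=0, ERR=1442504867391/17179869184
(2,6): OLD=40614791003305/274877906944 → NEW=255, ERR=-29479075267415/274877906944
(3,0): OLD=501585653/8388608 → NEW=0, ERR=501585653/8388608
(3,1): OLD=12239866705/67108864 → NEW=255, ERR=-4872893615/67108864
(3,2): OLD=48914496323/536870912 → NEW=0, ERR=48914496323/536870912
(3,3): OLD=268235009925/2147483648 → NEW=0, ERR=268235009925/2147483648
(3,4): OLD=39349422631669/274877906944 → NEW=255, ERR=-30744443639051/274877906944
(3,5): OLD=150158009870383/2199023255552 → NEW=0, ERR=150158009870383/2199023255552
(3,6): OLD=2765780332262193/35184372088832 → NEW=0, ERR=2765780332262193/35184372088832
Output grid:
  Row 0: .#..#..  (5 black, running=5)
  Row 1: .#.#..#  (4 black, running=9)
  Row 2: #...#.#  (4 black, running=13)
  Row 3: .#..#..  (5 black, running=18)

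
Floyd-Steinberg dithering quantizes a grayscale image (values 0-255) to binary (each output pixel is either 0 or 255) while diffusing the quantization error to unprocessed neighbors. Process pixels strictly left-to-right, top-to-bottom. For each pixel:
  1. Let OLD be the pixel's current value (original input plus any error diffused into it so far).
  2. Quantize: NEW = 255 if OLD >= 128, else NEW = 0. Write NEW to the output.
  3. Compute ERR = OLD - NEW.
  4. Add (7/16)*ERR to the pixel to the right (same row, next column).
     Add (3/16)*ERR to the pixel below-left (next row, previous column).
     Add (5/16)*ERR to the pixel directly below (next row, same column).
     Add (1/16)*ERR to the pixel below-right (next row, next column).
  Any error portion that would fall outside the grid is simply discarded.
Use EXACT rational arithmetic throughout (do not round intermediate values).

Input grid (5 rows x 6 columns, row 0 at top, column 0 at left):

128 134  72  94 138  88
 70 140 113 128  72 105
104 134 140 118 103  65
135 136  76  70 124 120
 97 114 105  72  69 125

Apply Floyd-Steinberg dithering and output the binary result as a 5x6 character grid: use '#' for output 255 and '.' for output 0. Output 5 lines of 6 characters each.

Answer: #..#..
.#.#.#
.#.#..
#.#.#.
.#...#

Derivation:
(0,0): OLD=128 → NEW=255, ERR=-127
(0,1): OLD=1255/16 → NEW=0, ERR=1255/16
(0,2): OLD=27217/256 → NEW=0, ERR=27217/256
(0,3): OLD=575543/4096 → NEW=255, ERR=-468937/4096
(0,4): OLD=5761409/65536 → NEW=0, ERR=5761409/65536
(0,5): OLD=132604551/1048576 → NEW=0, ERR=132604551/1048576
(1,0): OLD=11525/256 → NEW=0, ERR=11525/256
(1,1): OLD=401827/2048 → NEW=255, ERR=-120413/2048
(1,2): OLD=6811615/65536 → NEW=0, ERR=6811615/65536
(1,3): OLD=42158963/262144 → NEW=255, ERR=-24687757/262144
(1,4): OLD=1255380857/16777216 → NEW=0, ERR=1255380857/16777216
(1,5): OLD=49056673663/268435456 → NEW=255, ERR=-19394367617/268435456
(2,0): OLD=3507633/32768 → NEW=0, ERR=3507633/32768
(2,1): OLD=193735211/1048576 → NEW=255, ERR=-73651669/1048576
(2,2): OLD=2020273217/16777216 → NEW=0, ERR=2020273217/16777216
(2,3): OLD=21713565049/134217728 → NEW=255, ERR=-12511955591/134217728
(2,4): OLD=284181355755/4294967296 → NEW=0, ERR=284181355755/4294967296
(2,5): OLD=5225863568157/68719476736 → NEW=0, ERR=5225863568157/68719476736
(3,0): OLD=2605190433/16777216 → NEW=255, ERR=-1672999647/16777216
(3,1): OLD=13380409357/134217728 → NEW=0, ERR=13380409357/134217728
(3,2): OLD=145359635511/1073741824 → NEW=255, ERR=-128444529609/1073741824
(3,3): OLD=581737658725/68719476736 → NEW=0, ERR=581737658725/68719476736
(3,4): OLD=86208791678789/549755813888 → NEW=255, ERR=-53978940862651/549755813888
(3,5): OLD=923088332889323/8796093022208 → NEW=0, ERR=923088332889323/8796093022208
(4,0): OLD=181527156047/2147483648 → NEW=0, ERR=181527156047/2147483648
(4,1): OLD=5273321882371/34359738368 → NEW=255, ERR=-3488411401469/34359738368
(4,2): OLD=34104694387993/1099511627776 → NEW=0, ERR=34104694387993/1099511627776
(4,3): OLD=1096508425116381/17592186044416 → NEW=0, ERR=1096508425116381/17592186044416
(4,4): OLD=24148156668795309/281474976710656 → NEW=0, ERR=24148156668795309/281474976710656
(4,5): OLD=852043965643493531/4503599627370496 → NEW=255, ERR=-296373939335982949/4503599627370496
Row 0: #..#..
Row 1: .#.#.#
Row 2: .#.#..
Row 3: #.#.#.
Row 4: .#...#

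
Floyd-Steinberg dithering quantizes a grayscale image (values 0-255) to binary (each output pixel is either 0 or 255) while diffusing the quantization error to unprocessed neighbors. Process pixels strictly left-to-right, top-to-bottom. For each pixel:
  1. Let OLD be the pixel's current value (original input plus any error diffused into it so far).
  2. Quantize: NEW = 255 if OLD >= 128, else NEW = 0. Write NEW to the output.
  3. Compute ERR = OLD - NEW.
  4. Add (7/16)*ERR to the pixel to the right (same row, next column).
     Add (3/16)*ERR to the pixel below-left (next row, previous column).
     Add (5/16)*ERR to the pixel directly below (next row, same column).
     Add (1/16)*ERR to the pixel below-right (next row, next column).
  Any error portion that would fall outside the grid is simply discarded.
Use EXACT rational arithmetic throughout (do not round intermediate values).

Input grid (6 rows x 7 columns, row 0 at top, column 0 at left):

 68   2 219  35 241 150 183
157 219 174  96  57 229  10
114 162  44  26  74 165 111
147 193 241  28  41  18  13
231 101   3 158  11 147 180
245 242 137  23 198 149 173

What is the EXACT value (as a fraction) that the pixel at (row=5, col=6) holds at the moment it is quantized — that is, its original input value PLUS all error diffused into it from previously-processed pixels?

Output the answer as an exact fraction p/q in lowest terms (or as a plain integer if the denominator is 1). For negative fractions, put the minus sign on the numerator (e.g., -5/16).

(0,0): OLD=68 → NEW=0, ERR=68
(0,1): OLD=127/4 → NEW=0, ERR=127/4
(0,2): OLD=14905/64 → NEW=255, ERR=-1415/64
(0,3): OLD=25935/1024 → NEW=0, ERR=25935/1024
(0,4): OLD=4130089/16384 → NEW=255, ERR=-47831/16384
(0,5): OLD=38986783/262144 → NEW=255, ERR=-27859937/262144
(0,6): OLD=572538073/4194304 → NEW=255, ERR=-497009447/4194304
(1,0): OLD=11789/64 → NEW=255, ERR=-4531/64
(1,1): OLD=101403/512 → NEW=255, ERR=-29157/512
(1,2): OLD=2439735/16384 → NEW=255, ERR=-1738185/16384
(1,3): OLD=3641899/65536 → NEW=0, ERR=3641899/65536
(1,4): OLD=260281569/4194304 → NEW=0, ERR=260281569/4194304
(1,5): OLD=6728916401/33554432 → NEW=255, ERR=-1827463759/33554432
(1,6): OLD=-30869987009/536870912 → NEW=0, ERR=-30869987009/536870912
(2,0): OLD=665177/8192 → NEW=0, ERR=665177/8192
(2,1): OLD=40740195/262144 → NEW=255, ERR=-26106525/262144
(2,2): OLD=-108476695/4194304 → NEW=0, ERR=-108476695/4194304
(2,3): OLD=1243385313/33554432 → NEW=0, ERR=1243385313/33554432
(2,4): OLD=27612834225/268435456 → NEW=0, ERR=27612834225/268435456
(2,5): OLD=1598427865915/8589934592 → NEW=255, ERR=-592005455045/8589934592
(2,6): OLD=8174255967053/137438953472 → NEW=0, ERR=8174255967053/137438953472
(3,0): OLD=644671433/4194304 → NEW=255, ERR=-424876087/4194304
(3,1): OLD=3952248341/33554432 → NEW=0, ERR=3952248341/33554432
(3,2): OLD=76550540559/268435456 → NEW=255, ERR=8099499279/268435456
(3,3): OLD=75646746489/1073741824 → NEW=0, ERR=75646746489/1073741824
(3,4): OLD=12831558646729/137438953472 → NEW=0, ERR=12831558646729/137438953472
(3,5): OLD=60351715873899/1099511627776 → NEW=0, ERR=60351715873899/1099511627776
(3,6): OLD=902353970131061/17592186044416 → NEW=0, ERR=902353970131061/17592186044416
(4,0): OLD=118878882215/536870912 → NEW=255, ERR=-18023200345/536870912
(4,1): OLD=1051813715195/8589934592 → NEW=0, ERR=1051813715195/8589934592
(4,2): OLD=11898230242453/137438953472 → NEW=0, ERR=11898230242453/137438953472
(4,3): OLD=260894411699191/1099511627776 → NEW=255, ERR=-19481053383689/1099511627776
(4,4): OLD=414463217349173/8796093022208 → NEW=0, ERR=414463217349173/8796093022208
(4,5): OLD=56356945306441269/281474976710656 → NEW=255, ERR=-15419173754776011/281474976710656
(4,6): OLD=790352073517460227/4503599627370496 → NEW=255, ERR=-358065831462016253/4503599627370496
(5,0): OLD=35386128718625/137438953472 → NEW=255, ERR=339195583265/137438953472
(5,1): OLD=324881922790539/1099511627776 → NEW=255, ERR=44506457707659/1099511627776
(5,2): OLD=1636896448565309/8796093022208 → NEW=255, ERR=-606107272097731/8796093022208
(5,3): OLD=109922789852689/70368744177664 → NEW=0, ERR=109922789852689/70368744177664
(5,4): OLD=909860008180548763/4503599627370496 → NEW=255, ERR=-238557896798927717/4503599627370496
(5,5): OLD=3485575003286707691/36028797018963968 → NEW=0, ERR=3485575003286707691/36028797018963968
(5,6): OLD=107830447672407237733/576460752303423488 → NEW=255, ERR=-39167044164965751707/576460752303423488
Target (5,6): original=173, with diffused error = 107830447672407237733/576460752303423488

Answer: 107830447672407237733/576460752303423488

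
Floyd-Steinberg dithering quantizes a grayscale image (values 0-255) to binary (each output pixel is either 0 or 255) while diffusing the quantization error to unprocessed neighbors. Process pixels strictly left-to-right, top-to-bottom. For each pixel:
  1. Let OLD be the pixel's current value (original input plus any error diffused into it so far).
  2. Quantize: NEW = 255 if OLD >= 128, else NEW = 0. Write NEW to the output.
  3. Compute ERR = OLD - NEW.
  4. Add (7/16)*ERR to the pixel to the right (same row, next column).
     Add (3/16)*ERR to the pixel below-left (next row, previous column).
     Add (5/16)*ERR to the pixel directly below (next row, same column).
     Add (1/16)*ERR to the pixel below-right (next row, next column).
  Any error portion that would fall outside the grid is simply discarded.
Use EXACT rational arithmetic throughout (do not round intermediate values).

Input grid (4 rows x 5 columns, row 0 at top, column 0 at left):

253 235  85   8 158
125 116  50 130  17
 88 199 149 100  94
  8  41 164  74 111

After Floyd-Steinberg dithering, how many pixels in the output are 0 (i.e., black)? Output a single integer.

(0,0): OLD=253 → NEW=255, ERR=-2
(0,1): OLD=1873/8 → NEW=255, ERR=-167/8
(0,2): OLD=9711/128 → NEW=0, ERR=9711/128
(0,3): OLD=84361/2048 → NEW=0, ERR=84361/2048
(0,4): OLD=5767871/32768 → NEW=255, ERR=-2587969/32768
(1,0): OLD=15419/128 → NEW=0, ERR=15419/128
(1,1): OLD=180509/1024 → NEW=255, ERR=-80611/1024
(1,2): OLD=1497057/32768 → NEW=0, ERR=1497057/32768
(1,3): OLD=20026957/131072 → NEW=255, ERR=-13396403/131072
(1,4): OLD=-104483513/2097152 → NEW=0, ERR=-104483513/2097152
(2,0): OLD=1816719/16384 → NEW=0, ERR=1816719/16384
(2,1): OLD=125308053/524288 → NEW=255, ERR=-8385387/524288
(2,2): OLD=1108939775/8388608 → NEW=255, ERR=-1030155265/8388608
(2,3): OLD=1053281421/134217728 → NEW=0, ERR=1053281421/134217728
(2,4): OLD=162083792027/2147483648 → NEW=0, ERR=162083792027/2147483648
(3,0): OLD=332627743/8388608 → NEW=0, ERR=332627743/8388608
(3,1): OLD=2500092211/67108864 → NEW=0, ERR=2500092211/67108864
(3,2): OLD=305789373217/2147483648 → NEW=255, ERR=-241818957023/2147483648
(3,3): OLD=144585260249/4294967296 → NEW=0, ERR=144585260249/4294967296
(3,4): OLD=10294501665181/68719476736 → NEW=255, ERR=-7228964902499/68719476736
Output grid:
  Row 0: ##..#  (2 black, running=2)
  Row 1: .#.#.  (3 black, running=5)
  Row 2: .##..  (3 black, running=8)
  Row 3: ..#.#  (3 black, running=11)

Answer: 11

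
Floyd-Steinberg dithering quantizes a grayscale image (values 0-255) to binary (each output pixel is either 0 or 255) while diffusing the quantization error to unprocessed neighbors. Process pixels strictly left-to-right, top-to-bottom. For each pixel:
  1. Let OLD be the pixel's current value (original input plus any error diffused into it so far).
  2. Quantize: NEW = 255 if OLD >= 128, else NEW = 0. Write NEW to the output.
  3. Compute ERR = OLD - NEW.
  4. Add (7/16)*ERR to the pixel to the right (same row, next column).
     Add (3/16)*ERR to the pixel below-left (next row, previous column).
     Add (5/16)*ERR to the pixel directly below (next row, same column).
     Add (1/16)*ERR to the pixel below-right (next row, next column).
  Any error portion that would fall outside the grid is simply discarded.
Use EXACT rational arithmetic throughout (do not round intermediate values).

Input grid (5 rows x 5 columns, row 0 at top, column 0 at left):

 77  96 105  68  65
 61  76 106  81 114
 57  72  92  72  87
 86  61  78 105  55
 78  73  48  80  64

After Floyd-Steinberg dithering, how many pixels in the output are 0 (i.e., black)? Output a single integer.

Answer: 19

Derivation:
(0,0): OLD=77 → NEW=0, ERR=77
(0,1): OLD=2075/16 → NEW=255, ERR=-2005/16
(0,2): OLD=12845/256 → NEW=0, ERR=12845/256
(0,3): OLD=368443/4096 → NEW=0, ERR=368443/4096
(0,4): OLD=6838941/65536 → NEW=0, ERR=6838941/65536
(1,0): OLD=15761/256 → NEW=0, ERR=15761/256
(1,1): OLD=159735/2048 → NEW=0, ERR=159735/2048
(1,2): OLD=10802755/65536 → NEW=255, ERR=-5908925/65536
(1,3): OLD=24213191/262144 → NEW=0, ERR=24213191/262144
(1,4): OLD=808002165/4194304 → NEW=255, ERR=-261545355/4194304
(2,0): OLD=2977421/32768 → NEW=0, ERR=2977421/32768
(2,1): OLD=129047007/1048576 → NEW=0, ERR=129047007/1048576
(2,2): OLD=2346461533/16777216 → NEW=255, ERR=-1931728547/16777216
(2,3): OLD=8902245063/268435456 → NEW=0, ERR=8902245063/268435456
(2,4): OLD=377077664177/4294967296 → NEW=0, ERR=377077664177/4294967296
(3,0): OLD=2306368957/16777216 → NEW=255, ERR=-1971821123/16777216
(3,1): OLD=4312414713/134217728 → NEW=0, ERR=4312414713/134217728
(3,2): OLD=300585740291/4294967296 → NEW=0, ERR=300585740291/4294967296
(3,3): OLD=1333566916107/8589934592 → NEW=255, ERR=-856866404853/8589934592
(3,4): OLD=5616726090775/137438953472 → NEW=0, ERR=5616726090775/137438953472
(4,0): OLD=101568123763/2147483648 → NEW=0, ERR=101568123763/2147483648
(4,1): OLD=7525432901875/68719476736 → NEW=0, ERR=7525432901875/68719476736
(4,2): OLD=111144610286237/1099511627776 → NEW=0, ERR=111144610286237/1099511627776
(4,3): OLD=1848744032144115/17592186044416 → NEW=0, ERR=1848744032144115/17592186044416
(4,4): OLD=32795449035447845/281474976710656 → NEW=0, ERR=32795449035447845/281474976710656
Output grid:
  Row 0: .#...  (4 black, running=4)
  Row 1: ..#.#  (3 black, running=7)
  Row 2: ..#..  (4 black, running=11)
  Row 3: #..#.  (3 black, running=14)
  Row 4: .....  (5 black, running=19)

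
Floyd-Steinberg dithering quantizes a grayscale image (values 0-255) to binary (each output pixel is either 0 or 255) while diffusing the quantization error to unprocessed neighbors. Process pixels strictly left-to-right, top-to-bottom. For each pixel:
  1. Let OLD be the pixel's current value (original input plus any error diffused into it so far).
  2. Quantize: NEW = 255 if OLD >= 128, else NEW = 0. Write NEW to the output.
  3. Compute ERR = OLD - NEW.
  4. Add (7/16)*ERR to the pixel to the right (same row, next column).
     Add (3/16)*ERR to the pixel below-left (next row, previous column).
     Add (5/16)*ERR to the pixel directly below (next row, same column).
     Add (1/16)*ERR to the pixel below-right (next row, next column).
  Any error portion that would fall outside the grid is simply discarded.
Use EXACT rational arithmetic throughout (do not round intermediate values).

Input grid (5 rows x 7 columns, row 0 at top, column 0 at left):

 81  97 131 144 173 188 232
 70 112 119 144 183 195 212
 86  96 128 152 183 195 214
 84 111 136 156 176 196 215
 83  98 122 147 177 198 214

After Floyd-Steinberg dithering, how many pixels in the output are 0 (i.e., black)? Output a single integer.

Answer: 14

Derivation:
(0,0): OLD=81 → NEW=0, ERR=81
(0,1): OLD=2119/16 → NEW=255, ERR=-1961/16
(0,2): OLD=19809/256 → NEW=0, ERR=19809/256
(0,3): OLD=728487/4096 → NEW=255, ERR=-315993/4096
(0,4): OLD=9125777/65536 → NEW=255, ERR=-7585903/65536
(0,5): OLD=144030967/1048576 → NEW=255, ERR=-123355913/1048576
(0,6): OLD=3028822721/16777216 → NEW=255, ERR=-1249367359/16777216
(1,0): OLD=18517/256 → NEW=0, ERR=18517/256
(1,1): OLD=255827/2048 → NEW=0, ERR=255827/2048
(1,2): OLD=11515087/65536 → NEW=255, ERR=-5196593/65536
(1,3): OLD=17913187/262144 → NEW=0, ERR=17913187/262144
(1,4): OLD=2513965577/16777216 → NEW=255, ERR=-1764224503/16777216
(1,5): OLD=12218388057/134217728 → NEW=0, ERR=12218388057/134217728
(1,6): OLD=475030998551/2147483648 → NEW=255, ERR=-72577331689/2147483648
(2,0): OLD=4326209/32768 → NEW=255, ERR=-4029631/32768
(2,1): OLD=74331355/1048576 → NEW=0, ERR=74331355/1048576
(2,2): OLD=2598017361/16777216 → NEW=255, ERR=-1680172719/16777216
(2,3): OLD=14075099401/134217728 → NEW=0, ERR=14075099401/134217728
(2,4): OLD=233386469593/1073741824 → NEW=255, ERR=-40417695527/1073741824
(2,5): OLD=6668219557491/34359738368 → NEW=255, ERR=-2093513726349/34359738368
(2,6): OLD=100314868895061/549755813888 → NEW=255, ERR=-39872863646379/549755813888
(3,0): OLD=987539249/16777216 → NEW=0, ERR=987539249/16777216
(3,1): OLD=17775964765/134217728 → NEW=255, ERR=-16449555875/134217728
(3,2): OLD=80721843943/1073741824 → NEW=0, ERR=80721843943/1073741824
(3,3): OLD=894833083937/4294967296 → NEW=255, ERR=-200383576543/4294967296
(3,4): OLD=76391395941169/549755813888 → NEW=255, ERR=-63796336600271/549755813888
(3,5): OLD=484833163496995/4398046511104 → NEW=0, ERR=484833163496995/4398046511104
(3,6): OLD=16660227839848893/70368744177664 → NEW=255, ERR=-1283801925455427/70368744177664
(4,0): OLD=168394045119/2147483648 → NEW=0, ERR=168394045119/2147483648
(4,1): OLD=3840784293427/34359738368 → NEW=0, ERR=3840784293427/34359738368
(4,2): OLD=97850902238173/549755813888 → NEW=255, ERR=-42336830303267/549755813888
(4,3): OLD=359181473726095/4398046511104 → NEW=0, ERR=359181473726095/4398046511104
(4,4): OLD=6833495639814653/35184372088832 → NEW=255, ERR=-2138519242837507/35184372088832
(4,5): OLD=219758228373673085/1125899906842624 → NEW=255, ERR=-67346247871196035/1125899906842624
(4,6): OLD=3405070681749568891/18014398509481984 → NEW=255, ERR=-1188600938168337029/18014398509481984
Output grid:
  Row 0: .#.####  (2 black, running=2)
  Row 1: ..#.#.#  (4 black, running=6)
  Row 2: #.#.###  (2 black, running=8)
  Row 3: .#.##.#  (3 black, running=11)
  Row 4: ..#.###  (3 black, running=14)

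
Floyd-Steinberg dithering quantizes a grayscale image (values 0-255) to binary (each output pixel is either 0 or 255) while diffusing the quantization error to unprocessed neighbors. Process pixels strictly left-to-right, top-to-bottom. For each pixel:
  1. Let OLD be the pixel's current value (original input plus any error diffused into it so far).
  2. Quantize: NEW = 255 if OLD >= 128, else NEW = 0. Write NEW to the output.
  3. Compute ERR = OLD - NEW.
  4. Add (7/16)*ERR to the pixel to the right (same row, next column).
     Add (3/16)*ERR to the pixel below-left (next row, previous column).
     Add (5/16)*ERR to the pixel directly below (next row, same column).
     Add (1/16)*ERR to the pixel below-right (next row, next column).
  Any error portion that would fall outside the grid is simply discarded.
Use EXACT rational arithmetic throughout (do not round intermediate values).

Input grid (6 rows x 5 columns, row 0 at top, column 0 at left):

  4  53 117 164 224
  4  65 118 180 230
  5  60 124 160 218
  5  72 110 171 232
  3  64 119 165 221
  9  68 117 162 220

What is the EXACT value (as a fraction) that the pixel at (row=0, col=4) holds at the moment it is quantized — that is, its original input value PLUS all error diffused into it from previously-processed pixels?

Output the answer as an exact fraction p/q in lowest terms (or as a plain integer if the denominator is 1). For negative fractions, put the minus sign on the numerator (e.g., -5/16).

Answer: 4487917/16384

Derivation:
(0,0): OLD=4 → NEW=0, ERR=4
(0,1): OLD=219/4 → NEW=0, ERR=219/4
(0,2): OLD=9021/64 → NEW=255, ERR=-7299/64
(0,3): OLD=116843/1024 → NEW=0, ERR=116843/1024
(0,4): OLD=4487917/16384 → NEW=255, ERR=309997/16384
Target (0,4): original=224, with diffused error = 4487917/16384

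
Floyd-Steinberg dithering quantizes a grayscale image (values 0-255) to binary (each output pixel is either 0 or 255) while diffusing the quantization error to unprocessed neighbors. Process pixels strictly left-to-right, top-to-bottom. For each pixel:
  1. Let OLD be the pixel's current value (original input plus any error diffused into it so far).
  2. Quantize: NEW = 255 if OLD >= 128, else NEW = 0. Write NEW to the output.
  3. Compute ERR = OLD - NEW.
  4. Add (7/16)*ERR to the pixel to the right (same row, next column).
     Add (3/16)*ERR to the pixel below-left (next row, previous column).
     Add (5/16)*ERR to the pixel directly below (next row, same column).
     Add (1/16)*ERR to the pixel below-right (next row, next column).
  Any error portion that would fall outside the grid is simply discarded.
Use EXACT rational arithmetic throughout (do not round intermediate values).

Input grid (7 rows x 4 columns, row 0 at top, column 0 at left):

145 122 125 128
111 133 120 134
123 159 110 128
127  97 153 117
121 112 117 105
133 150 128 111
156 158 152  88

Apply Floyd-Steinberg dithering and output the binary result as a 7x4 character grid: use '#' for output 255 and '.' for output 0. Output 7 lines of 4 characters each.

Answer: #.#.
.#.#
#.#.
.#.#
#.#.
.#.#
#.#.

Derivation:
(0,0): OLD=145 → NEW=255, ERR=-110
(0,1): OLD=591/8 → NEW=0, ERR=591/8
(0,2): OLD=20137/128 → NEW=255, ERR=-12503/128
(0,3): OLD=174623/2048 → NEW=0, ERR=174623/2048
(1,0): OLD=11581/128 → NEW=0, ERR=11581/128
(1,1): OLD=174571/1024 → NEW=255, ERR=-86549/1024
(1,2): OLD=2395399/32768 → NEW=0, ERR=2395399/32768
(1,3): OLD=97791457/524288 → NEW=255, ERR=-35901983/524288
(2,0): OLD=2218825/16384 → NEW=255, ERR=-1959095/16384
(2,1): OLD=52237555/524288 → NEW=0, ERR=52237555/524288
(2,2): OLD=166002831/1048576 → NEW=255, ERR=-101384049/1048576
(2,3): OLD=1155428243/16777216 → NEW=0, ERR=1155428243/16777216
(3,0): OLD=908610681/8388608 → NEW=0, ERR=908610681/8388608
(3,1): OLD=20122124967/134217728 → NEW=255, ERR=-14103395673/134217728
(3,2): OLD=206058528985/2147483648 → NEW=0, ERR=206058528985/2147483648
(3,3): OLD=5994338635119/34359738368 → NEW=255, ERR=-2767394648721/34359738368
(4,0): OLD=290224188869/2147483648 → NEW=255, ERR=-257384141371/2147483648
(4,1): OLD=884554987535/17179869184 → NEW=0, ERR=884554987535/17179869184
(4,2): OLD=81277229130735/549755813888 → NEW=255, ERR=-58910503410705/549755813888
(4,3): OLD=342575654979385/8796093022208 → NEW=0, ERR=342575654979385/8796093022208
(5,0): OLD=28917060931317/274877906944 → NEW=0, ERR=28917060931317/274877906944
(5,1): OLD=1623159753952147/8796093022208 → NEW=255, ERR=-619843966710893/8796093022208
(5,2): OLD=326352174631419/4398046511104 → NEW=0, ERR=326352174631419/4398046511104
(5,3): OLD=20961101872606919/140737488355328 → NEW=255, ERR=-14926957658001721/140737488355328
(6,0): OLD=24722246032309209/140737488355328 → NEW=255, ERR=-11165813498299431/140737488355328
(6,1): OLD=274171502698752255/2251799813685248 → NEW=0, ERR=274171502698752255/2251799813685248
(6,2): OLD=7355865209768150345/36028797018963968 → NEW=255, ERR=-1831478030067661495/36028797018963968
(6,3): OLD=21475171204566018047/576460752303423488 → NEW=0, ERR=21475171204566018047/576460752303423488
Row 0: #.#.
Row 1: .#.#
Row 2: #.#.
Row 3: .#.#
Row 4: #.#.
Row 5: .#.#
Row 6: #.#.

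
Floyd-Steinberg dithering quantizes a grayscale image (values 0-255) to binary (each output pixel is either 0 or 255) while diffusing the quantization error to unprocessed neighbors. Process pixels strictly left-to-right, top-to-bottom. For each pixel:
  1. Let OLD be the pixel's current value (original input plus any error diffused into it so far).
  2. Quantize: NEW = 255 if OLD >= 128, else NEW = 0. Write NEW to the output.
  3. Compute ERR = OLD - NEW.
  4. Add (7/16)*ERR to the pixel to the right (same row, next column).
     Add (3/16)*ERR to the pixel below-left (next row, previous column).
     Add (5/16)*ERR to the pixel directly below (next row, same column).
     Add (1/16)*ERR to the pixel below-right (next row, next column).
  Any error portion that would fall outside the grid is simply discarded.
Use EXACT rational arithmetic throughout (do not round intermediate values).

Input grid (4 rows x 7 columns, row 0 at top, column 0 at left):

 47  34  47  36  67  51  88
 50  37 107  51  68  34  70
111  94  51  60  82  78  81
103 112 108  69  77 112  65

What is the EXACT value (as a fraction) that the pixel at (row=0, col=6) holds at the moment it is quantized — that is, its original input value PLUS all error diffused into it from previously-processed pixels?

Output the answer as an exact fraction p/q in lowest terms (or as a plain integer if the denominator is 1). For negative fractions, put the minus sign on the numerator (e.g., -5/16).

(0,0): OLD=47 → NEW=0, ERR=47
(0,1): OLD=873/16 → NEW=0, ERR=873/16
(0,2): OLD=18143/256 → NEW=0, ERR=18143/256
(0,3): OLD=274457/4096 → NEW=0, ERR=274457/4096
(0,4): OLD=6312111/65536 → NEW=0, ERR=6312111/65536
(0,5): OLD=97662153/1048576 → NEW=0, ERR=97662153/1048576
(0,6): OLD=2160030079/16777216 → NEW=255, ERR=-2118160001/16777216
Target (0,6): original=88, with diffused error = 2160030079/16777216

Answer: 2160030079/16777216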